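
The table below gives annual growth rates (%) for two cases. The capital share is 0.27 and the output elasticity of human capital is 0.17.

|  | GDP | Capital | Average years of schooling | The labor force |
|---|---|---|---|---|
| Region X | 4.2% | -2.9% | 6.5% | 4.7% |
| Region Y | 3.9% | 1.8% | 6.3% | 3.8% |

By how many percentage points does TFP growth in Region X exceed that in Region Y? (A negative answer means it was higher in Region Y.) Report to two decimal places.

Labor's share = 1 − 0.27 − 0.17 = 0.56.
Region X: TFP = 4.2 + 0.783 − 1.105 − 2.632 = 1.246%.
Region Y: TFP = 3.9 − 0.486 − 1.071 − 2.128 = 0.215%.
Difference = 1.246 − (0.215) = 1.031 pp.

1.03 percentage points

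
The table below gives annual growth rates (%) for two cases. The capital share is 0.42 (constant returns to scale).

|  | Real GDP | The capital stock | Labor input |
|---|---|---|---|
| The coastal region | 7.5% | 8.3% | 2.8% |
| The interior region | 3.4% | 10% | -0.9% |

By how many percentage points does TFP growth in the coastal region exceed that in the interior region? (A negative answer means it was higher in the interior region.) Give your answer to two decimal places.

Labor's share = 1 − 0.42 = 0.58.
The coastal region: TFP = 7.5 − 3.486 − 1.624 = 2.39%.
The interior region: TFP = 3.4 − 4.2 + 0.522 = -0.278%.
Difference = 2.39 − (-0.278) = 2.668 pp.

2.67 percentage points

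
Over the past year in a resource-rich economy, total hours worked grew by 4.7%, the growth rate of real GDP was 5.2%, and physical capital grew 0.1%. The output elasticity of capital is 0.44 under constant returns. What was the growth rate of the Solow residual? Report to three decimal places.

Labor's share = 1 − 0.44 = 0.56.
Physical capital: 0.44 × 0.1 = 0.044 pp.
Total hours worked: 0.56 × 4.7 = 2.632 pp.
TFP growth = 5.2 − 2.676 = 2.524%.

2.524%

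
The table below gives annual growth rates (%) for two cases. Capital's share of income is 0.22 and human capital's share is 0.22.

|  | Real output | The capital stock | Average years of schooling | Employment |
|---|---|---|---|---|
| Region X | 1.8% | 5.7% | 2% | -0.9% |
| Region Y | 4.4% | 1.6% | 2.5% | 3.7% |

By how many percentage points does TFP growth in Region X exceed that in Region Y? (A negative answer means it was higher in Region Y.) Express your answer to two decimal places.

-0.82 percentage points

Labor's share = 1 − 0.22 − 0.22 = 0.56.
Region X: TFP = 1.8 − 1.254 − 0.44 + 0.504 = 0.61%.
Region Y: TFP = 4.4 − 0.352 − 0.55 − 2.072 = 1.426%.
Difference = 0.61 − (1.426) = -0.816 pp.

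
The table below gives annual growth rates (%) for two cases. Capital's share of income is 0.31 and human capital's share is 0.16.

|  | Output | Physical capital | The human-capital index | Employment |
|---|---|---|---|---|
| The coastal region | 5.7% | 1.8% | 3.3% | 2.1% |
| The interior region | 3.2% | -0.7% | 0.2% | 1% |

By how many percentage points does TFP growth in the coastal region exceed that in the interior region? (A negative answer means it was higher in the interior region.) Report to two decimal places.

0.65 percentage points

Labor's share = 1 − 0.31 − 0.16 = 0.53.
The coastal region: TFP = 5.7 − 0.558 − 0.528 − 1.113 = 3.501%.
The interior region: TFP = 3.2 + 0.217 − 0.032 − 0.53 = 2.855%.
Difference = 3.501 − (2.855) = 0.646 pp.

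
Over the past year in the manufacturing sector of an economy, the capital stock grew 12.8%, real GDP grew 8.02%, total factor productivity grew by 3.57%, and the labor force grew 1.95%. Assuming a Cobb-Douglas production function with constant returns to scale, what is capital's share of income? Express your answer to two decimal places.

gY = gA + α·gK + (1−α)·gL, so gY − gA − gL = α(gK − gL).
8.02 − 3.57 − 1.95 = α × (12.8 − 1.95).
2.5 = 10.85 α, so α = 0.2304.

α = 0.23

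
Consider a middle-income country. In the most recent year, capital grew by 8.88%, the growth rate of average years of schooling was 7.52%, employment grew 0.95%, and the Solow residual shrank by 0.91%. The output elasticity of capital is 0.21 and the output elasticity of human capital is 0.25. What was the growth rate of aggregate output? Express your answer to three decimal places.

3.348%

Labor's share = 1 − 0.21 − 0.25 = 0.54.
Capital: 0.21 × 8.88 = 1.8648 pp.
Average years of schooling: 0.25 × 7.52 = 1.88 pp.
Employment: 0.54 × 0.95 = 0.513 pp.
Output growth = -0.91 + 4.2578 = 3.3478%.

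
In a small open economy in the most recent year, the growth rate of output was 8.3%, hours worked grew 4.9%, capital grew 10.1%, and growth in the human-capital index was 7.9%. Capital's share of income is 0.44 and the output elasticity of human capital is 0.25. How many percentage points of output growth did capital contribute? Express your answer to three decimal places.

Contribution = share × growth = 0.44 × 10.1 = 4.444 pp.

4.444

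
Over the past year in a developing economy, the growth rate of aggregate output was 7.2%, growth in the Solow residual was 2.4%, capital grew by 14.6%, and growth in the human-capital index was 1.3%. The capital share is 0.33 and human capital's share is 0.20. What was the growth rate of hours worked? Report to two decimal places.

Labor's share = 1 − 0.33 − 0.2 = 0.47.
gY = gA + 0.33×14.6 + 0.2×1.3 + 0.47×g.
0.47×g = 7.2 − 2.4 − 5.078 = -0.278.
g = -0.278 / 0.47 = -0.5915%.

-0.59%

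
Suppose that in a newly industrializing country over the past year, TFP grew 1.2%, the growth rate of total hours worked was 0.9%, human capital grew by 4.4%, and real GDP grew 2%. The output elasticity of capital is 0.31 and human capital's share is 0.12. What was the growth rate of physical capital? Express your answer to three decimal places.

-0.777%

Labor's share = 1 − 0.31 − 0.12 = 0.57.
gY = gA + 0.12×4.4 + 0.57×0.9 + 0.31×g.
0.31×g = 2 − 1.2 − 1.041 = -0.241.
g = -0.241 / 0.31 = -0.77742%.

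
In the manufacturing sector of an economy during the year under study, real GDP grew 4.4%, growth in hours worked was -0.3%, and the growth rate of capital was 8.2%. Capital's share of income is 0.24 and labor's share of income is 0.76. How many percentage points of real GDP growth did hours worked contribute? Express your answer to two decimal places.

-0.23 percentage points

Labor's share = 1 − 0.24 = 0.76.
Contribution = share × growth = 0.76 × (-0.3) = -0.228 pp.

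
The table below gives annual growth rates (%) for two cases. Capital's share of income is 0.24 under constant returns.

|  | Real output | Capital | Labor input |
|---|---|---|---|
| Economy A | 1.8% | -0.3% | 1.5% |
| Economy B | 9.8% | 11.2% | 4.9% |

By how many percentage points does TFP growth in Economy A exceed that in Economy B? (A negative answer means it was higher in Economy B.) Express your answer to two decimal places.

-2.66 percentage points

Labor's share = 1 − 0.24 = 0.76.
Economy A: TFP = 1.8 + 0.072 − 1.14 = 0.732%.
Economy B: TFP = 9.8 − 2.688 − 3.724 = 3.388%.
Difference = 0.732 − (3.388) = -2.656 pp.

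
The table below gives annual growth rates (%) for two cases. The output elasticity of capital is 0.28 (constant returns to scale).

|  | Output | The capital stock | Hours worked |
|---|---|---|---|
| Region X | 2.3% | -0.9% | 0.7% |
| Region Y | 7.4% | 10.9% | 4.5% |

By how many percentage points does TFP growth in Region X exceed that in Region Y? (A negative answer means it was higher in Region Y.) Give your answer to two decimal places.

Labor's share = 1 − 0.28 = 0.72.
Region X: TFP = 2.3 + 0.252 − 0.504 = 2.048%.
Region Y: TFP = 7.4 − 3.052 − 3.24 = 1.108%.
Difference = 2.048 − (1.108) = 0.94 pp.

0.94 percentage points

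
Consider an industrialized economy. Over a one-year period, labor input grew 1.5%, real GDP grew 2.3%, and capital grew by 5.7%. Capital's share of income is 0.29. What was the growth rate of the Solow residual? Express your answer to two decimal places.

Labor's share = 1 − 0.29 = 0.71.
Capital: 0.29 × 5.7 = 1.653 pp.
Labor input: 0.71 × 1.5 = 1.065 pp.
TFP growth = 2.3 − 2.718 = -0.418%.

-0.42%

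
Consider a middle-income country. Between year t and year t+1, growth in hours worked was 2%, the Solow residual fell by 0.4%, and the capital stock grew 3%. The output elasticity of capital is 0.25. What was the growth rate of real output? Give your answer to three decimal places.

Real output grew 1.850%.

Labor's share = 1 − 0.25 = 0.75.
The capital stock: 0.25 × 3 = 0.75 pp.
Hours worked: 0.75 × 2 = 1.5 pp.
Output growth = -0.4 + 2.25 = 1.85%.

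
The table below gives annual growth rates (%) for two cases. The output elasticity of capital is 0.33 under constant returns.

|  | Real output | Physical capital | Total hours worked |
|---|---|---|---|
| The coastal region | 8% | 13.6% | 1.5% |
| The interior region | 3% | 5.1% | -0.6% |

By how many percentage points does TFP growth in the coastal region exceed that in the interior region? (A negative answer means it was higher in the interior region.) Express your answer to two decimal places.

Labor's share = 1 − 0.33 = 0.67.
The coastal region: TFP = 8 − 4.488 − 1.005 = 2.507%.
The interior region: TFP = 3 − 1.683 + 0.402 = 1.719%.
Difference = 2.507 − (1.719) = 0.788 pp.

0.79 percentage points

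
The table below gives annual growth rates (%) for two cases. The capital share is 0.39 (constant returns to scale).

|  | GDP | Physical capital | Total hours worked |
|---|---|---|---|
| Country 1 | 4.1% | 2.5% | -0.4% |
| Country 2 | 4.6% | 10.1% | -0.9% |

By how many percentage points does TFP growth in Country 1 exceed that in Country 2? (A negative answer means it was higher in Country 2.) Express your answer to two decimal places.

Labor's share = 1 − 0.39 = 0.61.
Country 1: TFP = 4.1 − 0.975 + 0.244 = 3.369%.
Country 2: TFP = 4.6 − 3.939 + 0.549 = 1.21%.
Difference = 3.369 − (1.21) = 2.159 pp.

2.16 percentage points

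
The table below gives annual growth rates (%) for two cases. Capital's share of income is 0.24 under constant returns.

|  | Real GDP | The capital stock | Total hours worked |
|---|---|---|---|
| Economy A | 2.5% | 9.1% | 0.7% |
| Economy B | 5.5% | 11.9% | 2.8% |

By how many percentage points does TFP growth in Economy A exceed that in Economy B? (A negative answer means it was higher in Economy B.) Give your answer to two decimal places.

-0.73 percentage points

Labor's share = 1 − 0.24 = 0.76.
Economy A: TFP = 2.5 − 2.184 − 0.532 = -0.216%.
Economy B: TFP = 5.5 − 2.856 − 2.128 = 0.516%.
Difference = -0.216 − (0.516) = -0.732 pp.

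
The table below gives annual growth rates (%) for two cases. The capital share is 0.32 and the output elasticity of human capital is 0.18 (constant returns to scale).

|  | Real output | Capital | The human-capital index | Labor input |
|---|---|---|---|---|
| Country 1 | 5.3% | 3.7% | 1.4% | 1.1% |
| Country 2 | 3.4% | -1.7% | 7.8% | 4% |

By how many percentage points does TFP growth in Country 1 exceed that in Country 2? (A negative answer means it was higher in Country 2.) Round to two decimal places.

Labor's share = 1 − 0.32 − 0.18 = 0.5.
Country 1: TFP = 5.3 − 1.184 − 0.252 − 0.55 = 3.314%.
Country 2: TFP = 3.4 + 0.544 − 1.404 − 2 = 0.54%.
Difference = 3.314 − (0.54) = 2.774 pp.

2.77 percentage points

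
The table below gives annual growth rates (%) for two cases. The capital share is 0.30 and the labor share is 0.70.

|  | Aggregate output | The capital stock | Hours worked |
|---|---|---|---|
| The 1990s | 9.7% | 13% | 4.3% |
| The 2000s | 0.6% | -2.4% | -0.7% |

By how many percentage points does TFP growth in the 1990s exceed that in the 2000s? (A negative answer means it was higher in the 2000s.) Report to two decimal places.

0.98 percentage points

Labor's share = 1 − 0.3 = 0.7.
The 1990s: TFP = 9.7 − 3.9 − 3.01 = 2.79%.
The 2000s: TFP = 0.6 + 0.72 + 0.49 = 1.81%.
Difference = 2.79 − (1.81) = 0.98 pp.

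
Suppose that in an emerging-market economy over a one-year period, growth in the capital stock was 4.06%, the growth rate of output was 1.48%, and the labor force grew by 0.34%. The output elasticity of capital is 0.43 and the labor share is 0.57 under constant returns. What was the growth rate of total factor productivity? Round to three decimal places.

-0.460%

Labor's share = 1 − 0.43 = 0.57.
The capital stock: 0.43 × 4.06 = 1.7458 pp.
The labor force: 0.57 × 0.34 = 0.1938 pp.
TFP growth = 1.48 − 1.9396 = -0.4596%.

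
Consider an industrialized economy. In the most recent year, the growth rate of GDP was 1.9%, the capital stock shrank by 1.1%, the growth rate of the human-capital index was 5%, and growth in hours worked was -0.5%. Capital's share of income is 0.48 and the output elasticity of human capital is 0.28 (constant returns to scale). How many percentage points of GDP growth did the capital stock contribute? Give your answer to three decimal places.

-0.528 percentage points

Contribution = share × growth = 0.48 × (-1.1) = -0.528 pp.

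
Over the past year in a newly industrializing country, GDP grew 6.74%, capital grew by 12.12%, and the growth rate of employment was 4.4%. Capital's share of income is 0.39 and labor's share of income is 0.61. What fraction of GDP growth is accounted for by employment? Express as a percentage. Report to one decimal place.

Labor's share = 1 − 0.39 = 0.61.
Employment contributed 0.61 × 4.4 = 2.684 pp.
Share of growth = 2.684 / 6.74 × 100 = 39.822%.

Employment accounted for 39.8% of growth.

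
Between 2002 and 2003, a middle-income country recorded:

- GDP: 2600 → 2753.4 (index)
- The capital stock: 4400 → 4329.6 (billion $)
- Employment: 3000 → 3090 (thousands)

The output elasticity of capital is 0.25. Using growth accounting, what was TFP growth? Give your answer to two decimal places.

GDP growth = (2753.4 − 2600) / 2600 = 5.9%.
The capital stock growth = (4329.6 − 4400) / 4400 = -1.6%.
Employment growth = (3090 − 3000) / 3000 = 3%.
Labor's share = 1 − 0.25 = 0.75.
The capital stock: 0.25 × (-1.6) = -0.4 pp.
Employment: 0.75 × 3 = 2.25 pp.
TFP growth = 5.9 − 1.85 = 4.05%.

4.05%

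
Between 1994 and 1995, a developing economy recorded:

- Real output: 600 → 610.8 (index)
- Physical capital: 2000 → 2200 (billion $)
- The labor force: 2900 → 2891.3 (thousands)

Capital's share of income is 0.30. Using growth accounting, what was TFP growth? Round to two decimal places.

Real output growth = (610.8 − 600) / 600 = 1.8%.
Physical capital growth = (2200 − 2000) / 2000 = 10%.
The labor force growth = (2891.3 − 2900) / 2900 = -0.3%.
Labor's share = 1 − 0.3 = 0.7.
Physical capital: 0.3 × 10 = 3 pp.
The labor force: 0.7 × (-0.3) = -0.21 pp.
TFP growth = 1.8 − 2.79 = -0.99%.

-0.99%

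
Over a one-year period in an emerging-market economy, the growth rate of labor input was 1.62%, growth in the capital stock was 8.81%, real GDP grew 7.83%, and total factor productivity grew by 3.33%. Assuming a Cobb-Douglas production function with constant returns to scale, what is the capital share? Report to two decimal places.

gY = gA + α·gK + (1−α)·gL, so gY − gA − gL = α(gK − gL).
7.83 − 3.33 − 1.62 = α × (8.81 − 1.62).
2.88 = 7.19 α, so α = 0.4006.

0.40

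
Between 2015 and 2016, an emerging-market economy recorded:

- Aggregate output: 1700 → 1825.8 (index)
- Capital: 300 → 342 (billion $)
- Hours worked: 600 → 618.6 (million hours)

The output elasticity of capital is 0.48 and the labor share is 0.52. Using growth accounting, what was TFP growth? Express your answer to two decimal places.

Aggregate output growth = (1825.8 − 1700) / 1700 = 7.4%.
Capital growth = (342 − 300) / 300 = 14%.
Hours worked growth = (618.6 − 600) / 600 = 3.1%.
Labor's share = 1 − 0.48 = 0.52.
Capital: 0.48 × 14 = 6.72 pp.
Hours worked: 0.52 × 3.1 = 1.612 pp.
TFP growth = 7.4 − 8.332 = -0.932%.

-0.93%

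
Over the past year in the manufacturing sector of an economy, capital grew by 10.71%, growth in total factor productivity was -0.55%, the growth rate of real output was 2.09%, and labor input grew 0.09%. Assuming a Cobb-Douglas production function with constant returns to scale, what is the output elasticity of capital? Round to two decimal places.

α = 0.24

gY = gA + α·gK + (1−α)·gL, so gY − gA − gL = α(gK − gL).
2.09 + 0.55 − 0.09 = α × (10.71 − 0.09).
2.55 = 10.62 α, so α = 0.2401.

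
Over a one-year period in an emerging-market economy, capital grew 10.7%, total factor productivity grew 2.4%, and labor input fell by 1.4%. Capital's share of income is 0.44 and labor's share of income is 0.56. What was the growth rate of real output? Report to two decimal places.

Real output growth was 6.32%.

Labor's share = 1 − 0.44 = 0.56.
Capital: 0.44 × 10.7 = 4.708 pp.
Labor input: 0.56 × (-1.4) = -0.784 pp.
Output growth = 2.4 + 3.924 = 6.324%.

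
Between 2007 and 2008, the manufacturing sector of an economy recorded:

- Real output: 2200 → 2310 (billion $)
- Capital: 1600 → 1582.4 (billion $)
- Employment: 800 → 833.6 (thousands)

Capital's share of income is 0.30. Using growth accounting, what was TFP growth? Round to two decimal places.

TFP grew 2.39%.

Real output growth = (2310 − 2200) / 2200 = 5%.
Capital growth = (1582.4 − 1600) / 1600 = -1.1%.
Employment growth = (833.6 − 800) / 800 = 4.2%.
Labor's share = 1 − 0.3 = 0.7.
Capital: 0.3 × (-1.1) = -0.33 pp.
Employment: 0.7 × 4.2 = 2.94 pp.
TFP growth = 5 − 2.61 = 2.39%.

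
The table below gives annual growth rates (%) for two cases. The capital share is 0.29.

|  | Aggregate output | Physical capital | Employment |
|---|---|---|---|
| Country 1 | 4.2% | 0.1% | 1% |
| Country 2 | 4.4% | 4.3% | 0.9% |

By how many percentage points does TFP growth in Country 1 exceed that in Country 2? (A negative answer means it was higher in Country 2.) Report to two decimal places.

Labor's share = 1 − 0.29 = 0.71.
Country 1: TFP = 4.2 − 0.029 − 0.71 = 3.461%.
Country 2: TFP = 4.4 − 1.247 − 0.639 = 2.514%.
Difference = 3.461 − (2.514) = 0.947 pp.

0.95 percentage points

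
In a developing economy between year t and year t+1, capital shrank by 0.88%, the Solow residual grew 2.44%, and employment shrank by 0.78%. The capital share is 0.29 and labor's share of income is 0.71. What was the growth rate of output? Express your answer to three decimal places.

Labor's share = 1 − 0.29 = 0.71.
Capital: 0.29 × (-0.88) = -0.2552 pp.
Employment: 0.71 × (-0.78) = -0.5538 pp.
Output growth = 2.44 + (-0.809) = 1.631%.

1.631%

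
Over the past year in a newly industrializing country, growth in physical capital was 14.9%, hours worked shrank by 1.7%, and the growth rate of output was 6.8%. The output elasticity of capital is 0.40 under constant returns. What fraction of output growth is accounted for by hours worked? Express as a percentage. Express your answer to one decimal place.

Labor's share = 1 − 0.4 = 0.6.
Hours worked contributed 0.6 × (-1.7) = -1.02 pp.
Share of growth = -1.02 / 6.8 × 100 = -15%.

-15.0%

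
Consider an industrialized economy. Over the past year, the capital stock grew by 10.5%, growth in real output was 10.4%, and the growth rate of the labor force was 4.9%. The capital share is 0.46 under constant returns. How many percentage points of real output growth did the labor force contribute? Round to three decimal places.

Labor's share = 1 − 0.46 = 0.54.
Contribution = share × growth = 0.54 × 4.9 = 2.646 pp.

2.646 pp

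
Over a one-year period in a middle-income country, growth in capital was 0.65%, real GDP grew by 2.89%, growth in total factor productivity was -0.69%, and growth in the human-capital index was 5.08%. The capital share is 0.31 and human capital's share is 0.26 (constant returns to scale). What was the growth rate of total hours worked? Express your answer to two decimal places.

Labor's share = 1 − 0.31 − 0.26 = 0.43.
gY = gA + 0.31×0.65 + 0.26×5.08 + 0.43×g.
0.43×g = 2.89 + 0.69 − 1.5223 = 2.0577.
g = 2.0577 / 0.43 = 4.7853%.

4.79%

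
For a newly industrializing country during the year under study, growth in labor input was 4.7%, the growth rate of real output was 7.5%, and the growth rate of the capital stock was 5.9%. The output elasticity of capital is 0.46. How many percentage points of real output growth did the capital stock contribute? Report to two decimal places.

2.71 pp

Contribution = share × growth = 0.46 × 5.9 = 2.714 pp.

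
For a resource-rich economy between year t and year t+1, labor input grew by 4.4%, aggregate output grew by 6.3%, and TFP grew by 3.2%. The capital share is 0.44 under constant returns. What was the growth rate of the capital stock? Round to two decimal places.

Labor's share = 1 − 0.44 = 0.56.
gY = gA + 0.56×4.4 + 0.44×g.
0.44×g = 6.3 − 3.2 − 2.464 = 0.636.
g = 0.636 / 0.44 = 1.4455%.

The capital stock grew 1.45%.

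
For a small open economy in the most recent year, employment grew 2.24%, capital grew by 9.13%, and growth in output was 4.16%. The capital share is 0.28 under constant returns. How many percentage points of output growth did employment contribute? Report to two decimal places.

1.61 percentage points

Labor's share = 1 − 0.28 = 0.72.
Contribution = share × growth = 0.72 × 2.24 = 1.6128 pp.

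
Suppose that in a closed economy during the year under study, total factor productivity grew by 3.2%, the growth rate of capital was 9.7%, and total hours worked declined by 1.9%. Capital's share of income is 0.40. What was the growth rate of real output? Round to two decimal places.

Labor's share = 1 − 0.4 = 0.6.
Capital: 0.4 × 9.7 = 3.88 pp.
Total hours worked: 0.6 × (-1.9) = -1.14 pp.
Output growth = 3.2 + 2.74 = 5.94%.

Real output grew 5.94%.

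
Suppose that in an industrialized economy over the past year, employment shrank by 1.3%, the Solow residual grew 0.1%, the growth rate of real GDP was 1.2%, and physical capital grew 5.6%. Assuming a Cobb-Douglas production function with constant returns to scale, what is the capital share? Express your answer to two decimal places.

gY = gA + α·gK + (1−α)·gL, so gY − gA − gL = α(gK − gL).
1.2 − 0.1 + 1.3 = α × (5.6 − (-1.3)).
2.4 = 6.9 α, so α = 0.3478.

The capital share is 0.35.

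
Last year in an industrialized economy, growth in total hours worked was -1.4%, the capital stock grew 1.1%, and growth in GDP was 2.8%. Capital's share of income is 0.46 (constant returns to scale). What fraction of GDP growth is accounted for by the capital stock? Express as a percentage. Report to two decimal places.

The capital stock contributed 0.46 × 1.1 = 0.506 pp.
Share of growth = 0.506 / 2.8 × 100 = 18.0714%.

The capital stock accounted for 18.07% of growth.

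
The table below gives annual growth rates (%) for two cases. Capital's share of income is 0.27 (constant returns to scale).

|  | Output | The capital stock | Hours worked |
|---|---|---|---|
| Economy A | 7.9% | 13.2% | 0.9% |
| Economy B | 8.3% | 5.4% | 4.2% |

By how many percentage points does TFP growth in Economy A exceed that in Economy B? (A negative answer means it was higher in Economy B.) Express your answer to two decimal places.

-0.10 percentage points

Labor's share = 1 − 0.27 = 0.73.
Economy A: TFP = 7.9 − 3.564 − 0.657 = 3.679%.
Economy B: TFP = 8.3 − 1.458 − 3.066 = 3.776%.
Difference = 3.679 − (3.776) = -0.097 pp.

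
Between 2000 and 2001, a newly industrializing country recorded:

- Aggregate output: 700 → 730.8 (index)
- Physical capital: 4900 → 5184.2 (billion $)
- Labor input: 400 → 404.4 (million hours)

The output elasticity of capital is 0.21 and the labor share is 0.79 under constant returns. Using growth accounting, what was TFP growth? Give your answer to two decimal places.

Aggregate output growth = (730.8 − 700) / 700 = 4.4%.
Physical capital growth = (5184.2 − 4900) / 4900 = 5.8%.
Labor input growth = (404.4 − 400) / 400 = 1.1%.
Labor's share = 1 − 0.21 = 0.79.
Physical capital: 0.21 × 5.8 = 1.218 pp.
Labor input: 0.79 × 1.1 = 0.869 pp.
TFP growth = 4.4 − 2.087 = 2.313%.

2.31%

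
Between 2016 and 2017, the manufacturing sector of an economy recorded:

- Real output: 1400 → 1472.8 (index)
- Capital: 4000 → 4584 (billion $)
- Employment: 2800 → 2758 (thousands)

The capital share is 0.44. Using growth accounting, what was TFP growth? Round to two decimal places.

-0.38%

Real output growth = (1472.8 − 1400) / 1400 = 5.2%.
Capital growth = (4584 − 4000) / 4000 = 14.6%.
Employment growth = (2758 − 2800) / 2800 = -1.5%.
Labor's share = 1 − 0.44 = 0.56.
Capital: 0.44 × 14.6 = 6.424 pp.
Employment: 0.56 × (-1.5) = -0.84 pp.
TFP growth = 5.2 − 5.584 = -0.384%.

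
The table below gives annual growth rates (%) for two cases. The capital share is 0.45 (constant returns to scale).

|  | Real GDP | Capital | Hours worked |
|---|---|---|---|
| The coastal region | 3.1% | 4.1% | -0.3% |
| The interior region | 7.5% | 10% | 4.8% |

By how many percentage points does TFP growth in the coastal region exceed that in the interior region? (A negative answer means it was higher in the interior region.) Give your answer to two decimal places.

1.06 percentage points

Labor's share = 1 − 0.45 = 0.55.
The coastal region: TFP = 3.1 − 1.845 + 0.165 = 1.42%.
The interior region: TFP = 7.5 − 4.5 − 2.64 = 0.36%.
Difference = 1.42 − (0.36) = 1.06 pp.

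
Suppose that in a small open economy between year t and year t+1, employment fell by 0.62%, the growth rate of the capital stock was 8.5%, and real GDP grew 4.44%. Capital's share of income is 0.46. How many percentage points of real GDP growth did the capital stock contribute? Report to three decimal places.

3.910 percentage points

Contribution = share × growth = 0.46 × 8.5 = 3.91 pp.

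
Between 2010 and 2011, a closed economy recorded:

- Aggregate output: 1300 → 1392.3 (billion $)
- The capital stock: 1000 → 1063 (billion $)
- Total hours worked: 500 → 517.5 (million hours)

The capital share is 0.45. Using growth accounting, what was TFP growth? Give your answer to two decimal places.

Aggregate output growth = (1392.3 − 1300) / 1300 = 7.1%.
The capital stock growth = (1063 − 1000) / 1000 = 6.3%.
Total hours worked growth = (517.5 − 500) / 500 = 3.5%.
Labor's share = 1 − 0.45 = 0.55.
The capital stock: 0.45 × 6.3 = 2.835 pp.
Total hours worked: 0.55 × 3.5 = 1.925 pp.
TFP growth = 7.1 − 4.76 = 2.34%.

TFP grew 2.34%.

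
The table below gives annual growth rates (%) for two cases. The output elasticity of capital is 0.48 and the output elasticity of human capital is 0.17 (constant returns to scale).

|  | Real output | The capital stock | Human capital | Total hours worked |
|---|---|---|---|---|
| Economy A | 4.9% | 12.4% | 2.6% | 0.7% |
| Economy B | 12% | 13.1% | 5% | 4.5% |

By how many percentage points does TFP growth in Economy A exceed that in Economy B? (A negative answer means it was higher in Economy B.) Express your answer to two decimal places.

Labor's share = 1 − 0.48 − 0.17 = 0.35.
Economy A: TFP = 4.9 − 5.952 − 0.442 − 0.245 = -1.739%.
Economy B: TFP = 12 − 6.288 − 0.85 − 1.575 = 3.287%.
Difference = -1.739 − (3.287) = -5.026 pp.

-5.03 percentage points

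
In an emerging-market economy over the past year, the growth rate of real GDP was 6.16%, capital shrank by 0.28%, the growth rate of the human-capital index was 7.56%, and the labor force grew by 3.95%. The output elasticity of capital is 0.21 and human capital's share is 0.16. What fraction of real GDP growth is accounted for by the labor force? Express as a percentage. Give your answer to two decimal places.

The labor force accounted for 40.40% of growth.

Labor's share = 1 − 0.21 − 0.16 = 0.63.
The labor force contributed 0.63 × 3.95 = 2.4885 pp.
Share of growth = 2.4885 / 6.16 × 100 = 40.3977%.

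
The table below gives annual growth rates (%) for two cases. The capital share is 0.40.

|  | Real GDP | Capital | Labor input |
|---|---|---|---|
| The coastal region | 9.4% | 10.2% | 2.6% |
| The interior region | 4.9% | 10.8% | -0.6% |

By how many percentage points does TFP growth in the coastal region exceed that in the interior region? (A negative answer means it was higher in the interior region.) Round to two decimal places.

Labor's share = 1 − 0.4 = 0.6.
The coastal region: TFP = 9.4 − 4.08 − 1.56 = 3.76%.
The interior region: TFP = 4.9 − 4.32 + 0.36 = 0.94%.
Difference = 3.76 − (0.94) = 2.82 pp.

2.82 percentage points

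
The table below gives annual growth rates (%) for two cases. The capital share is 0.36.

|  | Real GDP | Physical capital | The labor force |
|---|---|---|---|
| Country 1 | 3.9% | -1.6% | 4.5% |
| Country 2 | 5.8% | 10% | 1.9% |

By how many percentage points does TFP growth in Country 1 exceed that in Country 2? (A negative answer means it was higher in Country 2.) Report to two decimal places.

0.61 percentage points

Labor's share = 1 − 0.36 = 0.64.
Country 1: TFP = 3.9 + 0.576 − 2.88 = 1.596%.
Country 2: TFP = 5.8 − 3.6 − 1.216 = 0.984%.
Difference = 1.596 − (0.984) = 0.612 pp.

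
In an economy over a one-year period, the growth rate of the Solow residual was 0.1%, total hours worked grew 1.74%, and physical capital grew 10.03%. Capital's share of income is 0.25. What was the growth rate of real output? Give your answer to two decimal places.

3.91%

Labor's share = 1 − 0.25 = 0.75.
Physical capital: 0.25 × 10.03 = 2.5075 pp.
Total hours worked: 0.75 × 1.74 = 1.305 pp.
Output growth = 0.1 + 3.8125 = 3.9125%.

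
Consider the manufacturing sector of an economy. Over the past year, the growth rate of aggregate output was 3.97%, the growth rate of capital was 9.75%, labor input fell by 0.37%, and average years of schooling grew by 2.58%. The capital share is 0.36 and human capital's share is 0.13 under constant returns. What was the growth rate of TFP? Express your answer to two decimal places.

Labor's share = 1 − 0.36 − 0.13 = 0.51.
Capital: 0.36 × 9.75 = 3.51 pp.
Average years of schooling: 0.13 × 2.58 = 0.3354 pp.
Labor input: 0.51 × (-0.37) = -0.1887 pp.
TFP growth = 3.97 − 3.6567 = 0.3133%.

TFP grew 0.31%.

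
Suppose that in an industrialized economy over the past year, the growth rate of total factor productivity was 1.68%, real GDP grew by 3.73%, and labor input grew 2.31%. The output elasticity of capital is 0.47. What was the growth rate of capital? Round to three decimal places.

Labor's share = 1 − 0.47 = 0.53.
gY = gA + 0.53×2.31 + 0.47×g.
0.47×g = 3.73 − 1.68 − 1.2243 = 0.8257.
g = 0.8257 / 0.47 = 1.75681%.

1.757%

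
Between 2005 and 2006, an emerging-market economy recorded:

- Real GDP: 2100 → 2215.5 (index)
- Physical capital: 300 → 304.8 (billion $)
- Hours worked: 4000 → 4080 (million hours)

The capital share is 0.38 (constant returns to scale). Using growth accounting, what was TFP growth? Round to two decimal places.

Real GDP growth = (2215.5 − 2100) / 2100 = 5.5%.
Physical capital growth = (304.8 − 300) / 300 = 1.6%.
Hours worked growth = (4080 − 4000) / 4000 = 2%.
Labor's share = 1 − 0.38 = 0.62.
Physical capital: 0.38 × 1.6 = 0.608 pp.
Hours worked: 0.62 × 2 = 1.24 pp.
TFP growth = 5.5 − 1.848 = 3.652%.

3.65%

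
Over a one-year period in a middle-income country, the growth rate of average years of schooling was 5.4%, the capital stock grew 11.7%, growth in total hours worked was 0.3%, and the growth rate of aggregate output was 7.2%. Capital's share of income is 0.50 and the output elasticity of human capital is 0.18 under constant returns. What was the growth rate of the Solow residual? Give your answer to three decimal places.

Labor's share = 1 − 0.5 − 0.18 = 0.32.
The capital stock: 0.5 × 11.7 = 5.85 pp.
Average years of schooling: 0.18 × 5.4 = 0.972 pp.
Total hours worked: 0.32 × 0.3 = 0.096 pp.
TFP growth = 7.2 − 6.918 = 0.282%.

The Solow residual grew 0.282%.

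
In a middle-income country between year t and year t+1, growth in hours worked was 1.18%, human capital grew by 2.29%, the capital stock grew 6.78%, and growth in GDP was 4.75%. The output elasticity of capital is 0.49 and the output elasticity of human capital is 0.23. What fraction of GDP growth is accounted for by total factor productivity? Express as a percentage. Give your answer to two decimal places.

Total factor productivity accounted for 12.01% of growth.

Labor's share = 1 − 0.49 − 0.23 = 0.28.
The capital stock: 0.49 × 6.78 = 3.3222 pp.
Human capital: 0.23 × 2.29 = 0.5267 pp.
Hours worked: 0.28 × 1.18 = 0.3304 pp.
TFP growth = 4.75 − 4.1793 = 0.5707%.
TFP share of growth = 0.5707 / 4.75 × 100 = 12.0147%.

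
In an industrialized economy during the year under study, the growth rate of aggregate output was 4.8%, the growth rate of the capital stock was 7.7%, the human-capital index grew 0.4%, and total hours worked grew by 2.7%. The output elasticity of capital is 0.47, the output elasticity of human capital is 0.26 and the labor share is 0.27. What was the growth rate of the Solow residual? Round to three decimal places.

The Solow residual grew 0.348%.

Labor's share = 1 − 0.47 − 0.26 = 0.27.
The capital stock: 0.47 × 7.7 = 3.619 pp.
The human-capital index: 0.26 × 0.4 = 0.104 pp.
Total hours worked: 0.27 × 2.7 = 0.729 pp.
TFP growth = 4.8 − 4.452 = 0.348%.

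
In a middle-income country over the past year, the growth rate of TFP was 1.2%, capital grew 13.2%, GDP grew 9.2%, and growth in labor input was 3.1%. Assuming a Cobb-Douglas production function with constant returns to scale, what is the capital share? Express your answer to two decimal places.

α = 0.49

gY = gA + α·gK + (1−α)·gL, so gY − gA − gL = α(gK − gL).
9.2 − 1.2 − 3.1 = α × (13.2 − 3.1).
4.9 = 10.1 α, so α = 0.4851.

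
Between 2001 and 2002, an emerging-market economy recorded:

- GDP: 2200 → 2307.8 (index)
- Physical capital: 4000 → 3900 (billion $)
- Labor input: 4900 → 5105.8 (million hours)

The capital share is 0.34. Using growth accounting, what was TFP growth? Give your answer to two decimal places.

GDP growth = (2307.8 − 2200) / 2200 = 4.9%.
Physical capital growth = (3900 − 4000) / 4000 = -2.5%.
Labor input growth = (5105.8 − 4900) / 4900 = 4.2%.
Labor's share = 1 − 0.34 = 0.66.
Physical capital: 0.34 × (-2.5) = -0.85 pp.
Labor input: 0.66 × 4.2 = 2.772 pp.
TFP growth = 4.9 − 1.922 = 2.978%.

2.98%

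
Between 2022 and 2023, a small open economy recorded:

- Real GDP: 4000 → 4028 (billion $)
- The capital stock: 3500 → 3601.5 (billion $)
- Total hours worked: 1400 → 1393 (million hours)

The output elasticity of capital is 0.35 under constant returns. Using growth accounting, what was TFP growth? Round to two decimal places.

0.01%

Real GDP growth = (4028 − 4000) / 4000 = 0.7%.
The capital stock growth = (3601.5 − 3500) / 3500 = 2.9%.
Total hours worked growth = (1393 − 1400) / 1400 = -0.5%.
Labor's share = 1 − 0.35 = 0.65.
The capital stock: 0.35 × 2.9 = 1.015 pp.
Total hours worked: 0.65 × (-0.5) = -0.325 pp.
TFP growth = 0.7 − 0.69 = 0.01%.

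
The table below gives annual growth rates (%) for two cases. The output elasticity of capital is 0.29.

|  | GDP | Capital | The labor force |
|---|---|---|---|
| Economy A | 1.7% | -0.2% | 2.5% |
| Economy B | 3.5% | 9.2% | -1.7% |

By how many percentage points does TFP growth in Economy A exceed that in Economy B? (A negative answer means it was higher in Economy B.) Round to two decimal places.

Labor's share = 1 − 0.29 = 0.71.
Economy A: TFP = 1.7 + 0.058 − 1.775 = -0.017%.
Economy B: TFP = 3.5 − 2.668 + 1.207 = 2.039%.
Difference = -0.017 − (2.039) = -2.056 pp.

-2.06 percentage points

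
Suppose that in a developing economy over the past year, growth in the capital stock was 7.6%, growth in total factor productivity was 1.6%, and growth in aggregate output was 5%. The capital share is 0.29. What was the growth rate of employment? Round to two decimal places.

1.68%

Labor's share = 1 − 0.29 = 0.71.
gY = gA + 0.29×7.6 + 0.71×g.
0.71×g = 5 − 1.6 − 2.204 = 1.196.
g = 1.196 / 0.71 = 1.6845%.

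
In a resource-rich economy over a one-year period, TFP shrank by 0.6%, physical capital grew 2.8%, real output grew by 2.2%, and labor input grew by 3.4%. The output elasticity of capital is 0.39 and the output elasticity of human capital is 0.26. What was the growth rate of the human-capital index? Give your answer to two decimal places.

1.99%

Labor's share = 1 − 0.39 − 0.26 = 0.35.
gY = gA + 0.39×2.8 + 0.35×3.4 + 0.26×g.
0.26×g = 2.2 + 0.6 − 2.282 = 0.518.
g = 0.518 / 0.26 = 1.9923%.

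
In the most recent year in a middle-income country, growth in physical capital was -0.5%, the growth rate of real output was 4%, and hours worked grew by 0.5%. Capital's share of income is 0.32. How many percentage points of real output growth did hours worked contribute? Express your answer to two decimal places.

0.34 pp

Labor's share = 1 − 0.32 = 0.68.
Contribution = share × growth = 0.68 × 0.5 = 0.34 pp.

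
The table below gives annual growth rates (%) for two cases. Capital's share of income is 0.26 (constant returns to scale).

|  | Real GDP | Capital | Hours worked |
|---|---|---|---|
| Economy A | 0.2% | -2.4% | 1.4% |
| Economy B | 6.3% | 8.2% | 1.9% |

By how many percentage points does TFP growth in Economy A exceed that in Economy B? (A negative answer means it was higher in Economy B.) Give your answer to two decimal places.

-2.97 percentage points

Labor's share = 1 − 0.26 = 0.74.
Economy A: TFP = 0.2 + 0.624 − 1.036 = -0.212%.
Economy B: TFP = 6.3 − 2.132 − 1.406 = 2.762%.
Difference = -0.212 − (2.762) = -2.974 pp.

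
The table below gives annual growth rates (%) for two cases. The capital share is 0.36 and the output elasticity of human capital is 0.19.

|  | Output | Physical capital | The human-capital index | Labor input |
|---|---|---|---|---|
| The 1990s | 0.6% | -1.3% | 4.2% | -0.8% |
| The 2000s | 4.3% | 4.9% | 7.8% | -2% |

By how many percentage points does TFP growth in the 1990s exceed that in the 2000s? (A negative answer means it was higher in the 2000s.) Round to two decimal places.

-1.32 percentage points

Labor's share = 1 − 0.36 − 0.19 = 0.45.
The 1990s: TFP = 0.6 + 0.468 − 0.798 + 0.36 = 0.63%.
The 2000s: TFP = 4.3 − 1.764 − 1.482 + 0.9 = 1.954%.
Difference = 0.63 − (1.954) = -1.324 pp.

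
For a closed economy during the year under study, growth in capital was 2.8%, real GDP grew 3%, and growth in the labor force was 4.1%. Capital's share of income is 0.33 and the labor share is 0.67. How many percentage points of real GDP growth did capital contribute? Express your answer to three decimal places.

0.924

Contribution = share × growth = 0.33 × 2.8 = 0.924 pp.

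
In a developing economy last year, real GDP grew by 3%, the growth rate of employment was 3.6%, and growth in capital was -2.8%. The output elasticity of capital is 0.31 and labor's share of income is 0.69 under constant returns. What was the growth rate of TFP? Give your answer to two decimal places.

Labor's share = 1 − 0.31 = 0.69.
Capital: 0.31 × (-2.8) = -0.868 pp.
Employment: 0.69 × 3.6 = 2.484 pp.
TFP growth = 3 − 1.616 = 1.384%.

1.38%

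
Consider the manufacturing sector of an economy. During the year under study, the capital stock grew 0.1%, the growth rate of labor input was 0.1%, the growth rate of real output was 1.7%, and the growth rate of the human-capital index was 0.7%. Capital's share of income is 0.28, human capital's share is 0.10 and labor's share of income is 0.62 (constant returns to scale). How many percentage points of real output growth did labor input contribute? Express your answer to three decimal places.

Labor's share = 1 − 0.28 − 0.1 = 0.62.
Contribution = share × growth = 0.62 × 0.1 = 0.062 pp.

0.062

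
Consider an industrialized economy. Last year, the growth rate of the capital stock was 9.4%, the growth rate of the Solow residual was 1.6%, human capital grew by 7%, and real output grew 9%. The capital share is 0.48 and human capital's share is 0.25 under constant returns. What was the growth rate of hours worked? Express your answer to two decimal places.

4.21%

Labor's share = 1 − 0.48 − 0.25 = 0.27.
gY = gA + 0.48×9.4 + 0.25×7 + 0.27×g.
0.27×g = 9 − 1.6 − 6.262 = 1.138.
g = 1.138 / 0.27 = 4.2148%.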